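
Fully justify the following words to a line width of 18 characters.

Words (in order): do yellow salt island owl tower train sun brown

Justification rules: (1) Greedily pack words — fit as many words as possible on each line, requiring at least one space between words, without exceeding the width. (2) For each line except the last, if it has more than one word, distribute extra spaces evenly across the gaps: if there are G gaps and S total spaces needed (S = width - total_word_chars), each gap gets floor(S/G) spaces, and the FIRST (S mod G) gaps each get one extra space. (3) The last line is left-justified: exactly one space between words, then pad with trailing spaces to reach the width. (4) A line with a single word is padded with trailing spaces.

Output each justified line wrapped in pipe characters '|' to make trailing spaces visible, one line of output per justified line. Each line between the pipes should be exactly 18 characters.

Line 1: ['do', 'yellow', 'salt'] (min_width=14, slack=4)
Line 2: ['island', 'owl', 'tower'] (min_width=16, slack=2)
Line 3: ['train', 'sun', 'brown'] (min_width=15, slack=3)

Answer: |do   yellow   salt|
|island  owl  tower|
|train sun brown   |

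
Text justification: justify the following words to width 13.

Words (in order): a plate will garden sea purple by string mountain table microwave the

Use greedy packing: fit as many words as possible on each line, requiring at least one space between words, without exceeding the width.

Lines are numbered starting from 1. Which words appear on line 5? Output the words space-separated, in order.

Line 1: ['a', 'plate', 'will'] (min_width=12, slack=1)
Line 2: ['garden', 'sea'] (min_width=10, slack=3)
Line 3: ['purple', 'by'] (min_width=9, slack=4)
Line 4: ['string'] (min_width=6, slack=7)
Line 5: ['mountain'] (min_width=8, slack=5)
Line 6: ['table'] (min_width=5, slack=8)
Line 7: ['microwave', 'the'] (min_width=13, slack=0)

Answer: mountain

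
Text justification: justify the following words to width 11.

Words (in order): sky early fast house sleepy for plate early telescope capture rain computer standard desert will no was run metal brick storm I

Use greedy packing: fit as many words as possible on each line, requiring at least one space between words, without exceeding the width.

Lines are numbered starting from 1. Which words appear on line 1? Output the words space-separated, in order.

Answer: sky early

Derivation:
Line 1: ['sky', 'early'] (min_width=9, slack=2)
Line 2: ['fast', 'house'] (min_width=10, slack=1)
Line 3: ['sleepy', 'for'] (min_width=10, slack=1)
Line 4: ['plate', 'early'] (min_width=11, slack=0)
Line 5: ['telescope'] (min_width=9, slack=2)
Line 6: ['capture'] (min_width=7, slack=4)
Line 7: ['rain'] (min_width=4, slack=7)
Line 8: ['computer'] (min_width=8, slack=3)
Line 9: ['standard'] (min_width=8, slack=3)
Line 10: ['desert', 'will'] (min_width=11, slack=0)
Line 11: ['no', 'was', 'run'] (min_width=10, slack=1)
Line 12: ['metal', 'brick'] (min_width=11, slack=0)
Line 13: ['storm', 'I'] (min_width=7, slack=4)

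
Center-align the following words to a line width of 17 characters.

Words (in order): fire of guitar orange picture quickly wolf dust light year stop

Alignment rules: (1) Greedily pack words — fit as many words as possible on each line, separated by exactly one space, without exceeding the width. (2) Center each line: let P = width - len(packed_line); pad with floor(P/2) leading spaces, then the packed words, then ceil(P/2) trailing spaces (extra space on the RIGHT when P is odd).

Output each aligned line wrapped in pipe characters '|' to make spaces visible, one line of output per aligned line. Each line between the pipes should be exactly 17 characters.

Answer: | fire of guitar  |
| orange picture  |
|quickly wolf dust|
| light year stop |

Derivation:
Line 1: ['fire', 'of', 'guitar'] (min_width=14, slack=3)
Line 2: ['orange', 'picture'] (min_width=14, slack=3)
Line 3: ['quickly', 'wolf', 'dust'] (min_width=17, slack=0)
Line 4: ['light', 'year', 'stop'] (min_width=15, slack=2)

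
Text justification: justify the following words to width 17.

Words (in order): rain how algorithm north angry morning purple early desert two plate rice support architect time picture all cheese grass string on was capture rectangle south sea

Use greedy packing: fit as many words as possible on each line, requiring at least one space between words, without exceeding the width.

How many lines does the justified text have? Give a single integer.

Answer: 12

Derivation:
Line 1: ['rain', 'how'] (min_width=8, slack=9)
Line 2: ['algorithm', 'north'] (min_width=15, slack=2)
Line 3: ['angry', 'morning'] (min_width=13, slack=4)
Line 4: ['purple', 'early'] (min_width=12, slack=5)
Line 5: ['desert', 'two', 'plate'] (min_width=16, slack=1)
Line 6: ['rice', 'support'] (min_width=12, slack=5)
Line 7: ['architect', 'time'] (min_width=14, slack=3)
Line 8: ['picture', 'all'] (min_width=11, slack=6)
Line 9: ['cheese', 'grass'] (min_width=12, slack=5)
Line 10: ['string', 'on', 'was'] (min_width=13, slack=4)
Line 11: ['capture', 'rectangle'] (min_width=17, slack=0)
Line 12: ['south', 'sea'] (min_width=9, slack=8)
Total lines: 12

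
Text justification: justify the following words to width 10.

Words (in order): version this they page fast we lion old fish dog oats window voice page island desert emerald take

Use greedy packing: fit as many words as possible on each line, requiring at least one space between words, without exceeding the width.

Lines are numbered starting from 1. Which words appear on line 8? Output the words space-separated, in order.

Line 1: ['version'] (min_width=7, slack=3)
Line 2: ['this', 'they'] (min_width=9, slack=1)
Line 3: ['page', 'fast'] (min_width=9, slack=1)
Line 4: ['we', 'lion'] (min_width=7, slack=3)
Line 5: ['old', 'fish'] (min_width=8, slack=2)
Line 6: ['dog', 'oats'] (min_width=8, slack=2)
Line 7: ['window'] (min_width=6, slack=4)
Line 8: ['voice', 'page'] (min_width=10, slack=0)
Line 9: ['island'] (min_width=6, slack=4)
Line 10: ['desert'] (min_width=6, slack=4)
Line 11: ['emerald'] (min_width=7, slack=3)
Line 12: ['take'] (min_width=4, slack=6)

Answer: voice page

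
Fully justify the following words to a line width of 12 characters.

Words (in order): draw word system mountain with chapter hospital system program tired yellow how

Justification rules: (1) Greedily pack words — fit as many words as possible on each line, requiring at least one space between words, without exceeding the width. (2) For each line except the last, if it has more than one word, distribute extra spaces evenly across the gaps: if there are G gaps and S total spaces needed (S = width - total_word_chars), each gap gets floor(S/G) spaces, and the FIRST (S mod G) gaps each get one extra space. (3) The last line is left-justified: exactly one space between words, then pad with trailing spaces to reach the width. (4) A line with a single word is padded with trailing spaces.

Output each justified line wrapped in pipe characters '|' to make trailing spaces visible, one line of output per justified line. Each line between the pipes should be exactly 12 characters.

Answer: |draw    word|
|system      |
|mountain    |
|with chapter|
|hospital    |
|system      |
|program     |
|tired yellow|
|how         |

Derivation:
Line 1: ['draw', 'word'] (min_width=9, slack=3)
Line 2: ['system'] (min_width=6, slack=6)
Line 3: ['mountain'] (min_width=8, slack=4)
Line 4: ['with', 'chapter'] (min_width=12, slack=0)
Line 5: ['hospital'] (min_width=8, slack=4)
Line 6: ['system'] (min_width=6, slack=6)
Line 7: ['program'] (min_width=7, slack=5)
Line 8: ['tired', 'yellow'] (min_width=12, slack=0)
Line 9: ['how'] (min_width=3, slack=9)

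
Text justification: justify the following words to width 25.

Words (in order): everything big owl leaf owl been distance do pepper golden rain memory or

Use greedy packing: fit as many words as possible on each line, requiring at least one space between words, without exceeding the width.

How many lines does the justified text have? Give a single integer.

Answer: 4

Derivation:
Line 1: ['everything', 'big', 'owl', 'leaf'] (min_width=23, slack=2)
Line 2: ['owl', 'been', 'distance', 'do'] (min_width=20, slack=5)
Line 3: ['pepper', 'golden', 'rain', 'memory'] (min_width=25, slack=0)
Line 4: ['or'] (min_width=2, slack=23)
Total lines: 4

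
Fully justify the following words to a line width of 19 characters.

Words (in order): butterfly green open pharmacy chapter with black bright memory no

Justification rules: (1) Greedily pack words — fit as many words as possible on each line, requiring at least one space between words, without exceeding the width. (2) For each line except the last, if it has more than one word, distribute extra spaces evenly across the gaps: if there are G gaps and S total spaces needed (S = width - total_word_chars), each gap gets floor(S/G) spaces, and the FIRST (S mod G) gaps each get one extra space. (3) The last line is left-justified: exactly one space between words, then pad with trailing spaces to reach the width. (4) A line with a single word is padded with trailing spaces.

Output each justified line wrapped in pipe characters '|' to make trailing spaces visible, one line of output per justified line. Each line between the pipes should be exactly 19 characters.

Line 1: ['butterfly', 'green'] (min_width=15, slack=4)
Line 2: ['open', 'pharmacy'] (min_width=13, slack=6)
Line 3: ['chapter', 'with', 'black'] (min_width=18, slack=1)
Line 4: ['bright', 'memory', 'no'] (min_width=16, slack=3)

Answer: |butterfly     green|
|open       pharmacy|
|chapter  with black|
|bright memory no   |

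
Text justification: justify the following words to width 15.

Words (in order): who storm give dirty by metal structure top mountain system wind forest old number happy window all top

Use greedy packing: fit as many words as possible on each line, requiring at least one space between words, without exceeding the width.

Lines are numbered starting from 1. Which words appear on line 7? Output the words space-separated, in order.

Answer: window all top

Derivation:
Line 1: ['who', 'storm', 'give'] (min_width=14, slack=1)
Line 2: ['dirty', 'by', 'metal'] (min_width=14, slack=1)
Line 3: ['structure', 'top'] (min_width=13, slack=2)
Line 4: ['mountain', 'system'] (min_width=15, slack=0)
Line 5: ['wind', 'forest', 'old'] (min_width=15, slack=0)
Line 6: ['number', 'happy'] (min_width=12, slack=3)
Line 7: ['window', 'all', 'top'] (min_width=14, slack=1)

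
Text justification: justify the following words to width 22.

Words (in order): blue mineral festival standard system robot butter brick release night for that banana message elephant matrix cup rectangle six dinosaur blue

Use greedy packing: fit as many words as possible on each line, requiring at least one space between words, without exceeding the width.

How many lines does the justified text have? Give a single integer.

Answer: 7

Derivation:
Line 1: ['blue', 'mineral', 'festival'] (min_width=21, slack=1)
Line 2: ['standard', 'system', 'robot'] (min_width=21, slack=1)
Line 3: ['butter', 'brick', 'release'] (min_width=20, slack=2)
Line 4: ['night', 'for', 'that', 'banana'] (min_width=21, slack=1)
Line 5: ['message', 'elephant'] (min_width=16, slack=6)
Line 6: ['matrix', 'cup', 'rectangle'] (min_width=20, slack=2)
Line 7: ['six', 'dinosaur', 'blue'] (min_width=17, slack=5)
Total lines: 7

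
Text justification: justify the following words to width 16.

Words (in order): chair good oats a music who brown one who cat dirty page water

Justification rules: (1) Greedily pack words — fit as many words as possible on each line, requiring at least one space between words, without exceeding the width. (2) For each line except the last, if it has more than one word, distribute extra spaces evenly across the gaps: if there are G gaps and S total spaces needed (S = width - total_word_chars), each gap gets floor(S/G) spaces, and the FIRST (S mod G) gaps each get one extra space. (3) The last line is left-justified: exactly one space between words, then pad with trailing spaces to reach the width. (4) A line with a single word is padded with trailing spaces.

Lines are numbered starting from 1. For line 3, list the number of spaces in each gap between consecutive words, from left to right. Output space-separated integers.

Answer: 3 2

Derivation:
Line 1: ['chair', 'good', 'oats'] (min_width=15, slack=1)
Line 2: ['a', 'music', 'who'] (min_width=11, slack=5)
Line 3: ['brown', 'one', 'who'] (min_width=13, slack=3)
Line 4: ['cat', 'dirty', 'page'] (min_width=14, slack=2)
Line 5: ['water'] (min_width=5, slack=11)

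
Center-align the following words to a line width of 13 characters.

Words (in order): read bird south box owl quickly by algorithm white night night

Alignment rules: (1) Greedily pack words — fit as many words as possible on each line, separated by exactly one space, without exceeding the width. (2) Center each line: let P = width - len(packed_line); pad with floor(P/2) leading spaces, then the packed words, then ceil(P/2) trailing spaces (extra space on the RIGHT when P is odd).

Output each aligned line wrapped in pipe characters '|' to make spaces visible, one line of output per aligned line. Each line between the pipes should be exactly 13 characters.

Answer: |  read bird  |
|south box owl|
| quickly by  |
|  algorithm  |
| white night |
|    night    |

Derivation:
Line 1: ['read', 'bird'] (min_width=9, slack=4)
Line 2: ['south', 'box', 'owl'] (min_width=13, slack=0)
Line 3: ['quickly', 'by'] (min_width=10, slack=3)
Line 4: ['algorithm'] (min_width=9, slack=4)
Line 5: ['white', 'night'] (min_width=11, slack=2)
Line 6: ['night'] (min_width=5, slack=8)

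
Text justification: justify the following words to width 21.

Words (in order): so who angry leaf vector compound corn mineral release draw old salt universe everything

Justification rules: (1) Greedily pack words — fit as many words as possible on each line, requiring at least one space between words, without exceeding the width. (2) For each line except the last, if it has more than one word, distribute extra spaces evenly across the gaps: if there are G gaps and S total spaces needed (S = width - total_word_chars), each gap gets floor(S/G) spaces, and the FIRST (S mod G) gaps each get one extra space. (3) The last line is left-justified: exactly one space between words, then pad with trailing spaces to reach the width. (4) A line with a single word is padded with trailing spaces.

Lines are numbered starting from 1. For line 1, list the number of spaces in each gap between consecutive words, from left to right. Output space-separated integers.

Line 1: ['so', 'who', 'angry', 'leaf'] (min_width=17, slack=4)
Line 2: ['vector', 'compound', 'corn'] (min_width=20, slack=1)
Line 3: ['mineral', 'release', 'draw'] (min_width=20, slack=1)
Line 4: ['old', 'salt', 'universe'] (min_width=17, slack=4)
Line 5: ['everything'] (min_width=10, slack=11)

Answer: 3 2 2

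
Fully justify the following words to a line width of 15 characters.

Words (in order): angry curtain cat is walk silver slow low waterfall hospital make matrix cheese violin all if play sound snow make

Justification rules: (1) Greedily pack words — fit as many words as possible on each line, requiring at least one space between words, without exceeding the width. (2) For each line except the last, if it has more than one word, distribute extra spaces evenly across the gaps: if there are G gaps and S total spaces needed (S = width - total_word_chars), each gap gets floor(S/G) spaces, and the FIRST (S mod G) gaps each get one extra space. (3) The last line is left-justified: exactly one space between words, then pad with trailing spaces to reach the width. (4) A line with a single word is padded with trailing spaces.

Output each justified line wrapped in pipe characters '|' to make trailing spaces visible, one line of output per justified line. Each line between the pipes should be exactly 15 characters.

Line 1: ['angry', 'curtain'] (min_width=13, slack=2)
Line 2: ['cat', 'is', 'walk'] (min_width=11, slack=4)
Line 3: ['silver', 'slow', 'low'] (min_width=15, slack=0)
Line 4: ['waterfall'] (min_width=9, slack=6)
Line 5: ['hospital', 'make'] (min_width=13, slack=2)
Line 6: ['matrix', 'cheese'] (min_width=13, slack=2)
Line 7: ['violin', 'all', 'if'] (min_width=13, slack=2)
Line 8: ['play', 'sound', 'snow'] (min_width=15, slack=0)
Line 9: ['make'] (min_width=4, slack=11)

Answer: |angry   curtain|
|cat   is   walk|
|silver slow low|
|waterfall      |
|hospital   make|
|matrix   cheese|
|violin  all  if|
|play sound snow|
|make           |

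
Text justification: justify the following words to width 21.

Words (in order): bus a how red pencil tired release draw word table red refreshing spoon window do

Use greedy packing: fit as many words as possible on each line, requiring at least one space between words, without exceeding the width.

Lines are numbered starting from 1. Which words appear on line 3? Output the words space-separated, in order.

Answer: word table red

Derivation:
Line 1: ['bus', 'a', 'how', 'red', 'pencil'] (min_width=20, slack=1)
Line 2: ['tired', 'release', 'draw'] (min_width=18, slack=3)
Line 3: ['word', 'table', 'red'] (min_width=14, slack=7)
Line 4: ['refreshing', 'spoon'] (min_width=16, slack=5)
Line 5: ['window', 'do'] (min_width=9, slack=12)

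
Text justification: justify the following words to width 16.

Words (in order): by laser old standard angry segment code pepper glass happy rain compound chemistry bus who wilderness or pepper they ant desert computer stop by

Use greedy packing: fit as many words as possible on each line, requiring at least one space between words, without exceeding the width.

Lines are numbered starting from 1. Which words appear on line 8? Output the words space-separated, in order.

Line 1: ['by', 'laser', 'old'] (min_width=12, slack=4)
Line 2: ['standard', 'angry'] (min_width=14, slack=2)
Line 3: ['segment', 'code'] (min_width=12, slack=4)
Line 4: ['pepper', 'glass'] (min_width=12, slack=4)
Line 5: ['happy', 'rain'] (min_width=10, slack=6)
Line 6: ['compound'] (min_width=8, slack=8)
Line 7: ['chemistry', 'bus'] (min_width=13, slack=3)
Line 8: ['who', 'wilderness'] (min_width=14, slack=2)
Line 9: ['or', 'pepper', 'they'] (min_width=14, slack=2)
Line 10: ['ant', 'desert'] (min_width=10, slack=6)
Line 11: ['computer', 'stop', 'by'] (min_width=16, slack=0)

Answer: who wilderness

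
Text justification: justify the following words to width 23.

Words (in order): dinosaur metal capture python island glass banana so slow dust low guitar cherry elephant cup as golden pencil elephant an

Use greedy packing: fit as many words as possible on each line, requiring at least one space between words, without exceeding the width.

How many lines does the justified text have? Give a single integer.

Line 1: ['dinosaur', 'metal', 'capture'] (min_width=22, slack=1)
Line 2: ['python', 'island', 'glass'] (min_width=19, slack=4)
Line 3: ['banana', 'so', 'slow', 'dust', 'low'] (min_width=23, slack=0)
Line 4: ['guitar', 'cherry', 'elephant'] (min_width=22, slack=1)
Line 5: ['cup', 'as', 'golden', 'pencil'] (min_width=20, slack=3)
Line 6: ['elephant', 'an'] (min_width=11, slack=12)
Total lines: 6

Answer: 6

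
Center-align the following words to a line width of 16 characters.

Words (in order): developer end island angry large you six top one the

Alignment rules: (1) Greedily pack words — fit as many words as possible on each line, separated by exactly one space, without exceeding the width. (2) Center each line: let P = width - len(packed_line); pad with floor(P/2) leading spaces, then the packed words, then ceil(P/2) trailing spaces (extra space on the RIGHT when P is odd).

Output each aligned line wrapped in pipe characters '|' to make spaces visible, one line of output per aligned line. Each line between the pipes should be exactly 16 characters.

Line 1: ['developer', 'end'] (min_width=13, slack=3)
Line 2: ['island', 'angry'] (min_width=12, slack=4)
Line 3: ['large', 'you', 'six'] (min_width=13, slack=3)
Line 4: ['top', 'one', 'the'] (min_width=11, slack=5)

Answer: | developer end  |
|  island angry  |
| large you six  |
|  top one the   |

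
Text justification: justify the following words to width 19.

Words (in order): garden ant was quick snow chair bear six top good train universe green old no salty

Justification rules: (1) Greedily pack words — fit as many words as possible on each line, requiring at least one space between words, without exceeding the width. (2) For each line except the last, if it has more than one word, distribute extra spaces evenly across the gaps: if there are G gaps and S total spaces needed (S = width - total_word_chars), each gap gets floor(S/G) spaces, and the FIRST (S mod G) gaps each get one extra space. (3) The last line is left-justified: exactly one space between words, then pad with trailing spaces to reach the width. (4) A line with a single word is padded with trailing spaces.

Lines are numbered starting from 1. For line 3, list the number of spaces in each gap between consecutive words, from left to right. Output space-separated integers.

Answer: 2 2 1

Derivation:
Line 1: ['garden', 'ant', 'was'] (min_width=14, slack=5)
Line 2: ['quick', 'snow', 'chair'] (min_width=16, slack=3)
Line 3: ['bear', 'six', 'top', 'good'] (min_width=17, slack=2)
Line 4: ['train', 'universe'] (min_width=14, slack=5)
Line 5: ['green', 'old', 'no', 'salty'] (min_width=18, slack=1)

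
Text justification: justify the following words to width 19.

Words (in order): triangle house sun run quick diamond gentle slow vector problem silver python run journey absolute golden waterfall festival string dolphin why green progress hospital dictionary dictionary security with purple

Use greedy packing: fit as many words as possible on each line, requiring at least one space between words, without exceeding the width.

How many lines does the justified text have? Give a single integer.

Answer: 12

Derivation:
Line 1: ['triangle', 'house', 'sun'] (min_width=18, slack=1)
Line 2: ['run', 'quick', 'diamond'] (min_width=17, slack=2)
Line 3: ['gentle', 'slow', 'vector'] (min_width=18, slack=1)
Line 4: ['problem', 'silver'] (min_width=14, slack=5)
Line 5: ['python', 'run', 'journey'] (min_width=18, slack=1)
Line 6: ['absolute', 'golden'] (min_width=15, slack=4)
Line 7: ['waterfall', 'festival'] (min_width=18, slack=1)
Line 8: ['string', 'dolphin', 'why'] (min_width=18, slack=1)
Line 9: ['green', 'progress'] (min_width=14, slack=5)
Line 10: ['hospital', 'dictionary'] (min_width=19, slack=0)
Line 11: ['dictionary', 'security'] (min_width=19, slack=0)
Line 12: ['with', 'purple'] (min_width=11, slack=8)
Total lines: 12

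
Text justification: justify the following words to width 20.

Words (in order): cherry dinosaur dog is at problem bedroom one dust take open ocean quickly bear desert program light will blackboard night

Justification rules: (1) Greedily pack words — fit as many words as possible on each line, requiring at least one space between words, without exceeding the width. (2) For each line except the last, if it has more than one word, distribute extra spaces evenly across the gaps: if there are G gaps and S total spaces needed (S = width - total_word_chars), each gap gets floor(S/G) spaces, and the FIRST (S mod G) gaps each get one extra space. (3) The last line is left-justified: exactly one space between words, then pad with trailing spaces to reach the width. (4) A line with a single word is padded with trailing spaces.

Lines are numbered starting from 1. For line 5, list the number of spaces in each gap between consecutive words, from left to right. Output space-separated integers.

Line 1: ['cherry', 'dinosaur', 'dog'] (min_width=19, slack=1)
Line 2: ['is', 'at', 'problem'] (min_width=13, slack=7)
Line 3: ['bedroom', 'one', 'dust'] (min_width=16, slack=4)
Line 4: ['take', 'open', 'ocean'] (min_width=15, slack=5)
Line 5: ['quickly', 'bear', 'desert'] (min_width=19, slack=1)
Line 6: ['program', 'light', 'will'] (min_width=18, slack=2)
Line 7: ['blackboard', 'night'] (min_width=16, slack=4)

Answer: 2 1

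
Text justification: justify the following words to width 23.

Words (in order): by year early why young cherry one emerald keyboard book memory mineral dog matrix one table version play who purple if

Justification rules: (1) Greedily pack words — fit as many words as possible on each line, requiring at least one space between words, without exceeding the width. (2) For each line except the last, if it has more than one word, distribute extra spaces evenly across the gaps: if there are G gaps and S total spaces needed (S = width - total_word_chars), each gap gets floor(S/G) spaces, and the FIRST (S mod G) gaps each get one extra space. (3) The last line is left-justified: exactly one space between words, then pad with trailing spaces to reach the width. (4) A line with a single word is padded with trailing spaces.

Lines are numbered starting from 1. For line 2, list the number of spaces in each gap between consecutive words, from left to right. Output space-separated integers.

Answer: 4 3

Derivation:
Line 1: ['by', 'year', 'early', 'why', 'young'] (min_width=23, slack=0)
Line 2: ['cherry', 'one', 'emerald'] (min_width=18, slack=5)
Line 3: ['keyboard', 'book', 'memory'] (min_width=20, slack=3)
Line 4: ['mineral', 'dog', 'matrix', 'one'] (min_width=22, slack=1)
Line 5: ['table', 'version', 'play', 'who'] (min_width=22, slack=1)
Line 6: ['purple', 'if'] (min_width=9, slack=14)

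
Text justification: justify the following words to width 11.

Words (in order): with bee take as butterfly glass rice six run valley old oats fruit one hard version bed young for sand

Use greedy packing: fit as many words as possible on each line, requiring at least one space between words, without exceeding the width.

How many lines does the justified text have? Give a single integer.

Line 1: ['with', 'bee'] (min_width=8, slack=3)
Line 2: ['take', 'as'] (min_width=7, slack=4)
Line 3: ['butterfly'] (min_width=9, slack=2)
Line 4: ['glass', 'rice'] (min_width=10, slack=1)
Line 5: ['six', 'run'] (min_width=7, slack=4)
Line 6: ['valley', 'old'] (min_width=10, slack=1)
Line 7: ['oats', 'fruit'] (min_width=10, slack=1)
Line 8: ['one', 'hard'] (min_width=8, slack=3)
Line 9: ['version', 'bed'] (min_width=11, slack=0)
Line 10: ['young', 'for'] (min_width=9, slack=2)
Line 11: ['sand'] (min_width=4, slack=7)
Total lines: 11

Answer: 11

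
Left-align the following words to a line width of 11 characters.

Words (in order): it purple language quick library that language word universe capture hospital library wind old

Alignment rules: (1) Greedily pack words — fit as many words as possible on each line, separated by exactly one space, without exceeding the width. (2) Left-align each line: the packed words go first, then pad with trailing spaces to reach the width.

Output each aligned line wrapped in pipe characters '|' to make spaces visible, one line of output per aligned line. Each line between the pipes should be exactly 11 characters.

Line 1: ['it', 'purple'] (min_width=9, slack=2)
Line 2: ['language'] (min_width=8, slack=3)
Line 3: ['quick'] (min_width=5, slack=6)
Line 4: ['library'] (min_width=7, slack=4)
Line 5: ['that'] (min_width=4, slack=7)
Line 6: ['language'] (min_width=8, slack=3)
Line 7: ['word'] (min_width=4, slack=7)
Line 8: ['universe'] (min_width=8, slack=3)
Line 9: ['capture'] (min_width=7, slack=4)
Line 10: ['hospital'] (min_width=8, slack=3)
Line 11: ['library'] (min_width=7, slack=4)
Line 12: ['wind', 'old'] (min_width=8, slack=3)

Answer: |it purple  |
|language   |
|quick      |
|library    |
|that       |
|language   |
|word       |
|universe   |
|capture    |
|hospital   |
|library    |
|wind old   |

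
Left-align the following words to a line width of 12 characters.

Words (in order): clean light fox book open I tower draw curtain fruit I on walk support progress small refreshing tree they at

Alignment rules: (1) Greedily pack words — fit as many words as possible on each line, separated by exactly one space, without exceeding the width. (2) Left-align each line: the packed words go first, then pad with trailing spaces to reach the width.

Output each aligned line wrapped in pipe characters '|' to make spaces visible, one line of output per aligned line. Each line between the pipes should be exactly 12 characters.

Answer: |clean light |
|fox book    |
|open I tower|
|draw curtain|
|fruit I on  |
|walk support|
|progress    |
|small       |
|refreshing  |
|tree they at|

Derivation:
Line 1: ['clean', 'light'] (min_width=11, slack=1)
Line 2: ['fox', 'book'] (min_width=8, slack=4)
Line 3: ['open', 'I', 'tower'] (min_width=12, slack=0)
Line 4: ['draw', 'curtain'] (min_width=12, slack=0)
Line 5: ['fruit', 'I', 'on'] (min_width=10, slack=2)
Line 6: ['walk', 'support'] (min_width=12, slack=0)
Line 7: ['progress'] (min_width=8, slack=4)
Line 8: ['small'] (min_width=5, slack=7)
Line 9: ['refreshing'] (min_width=10, slack=2)
Line 10: ['tree', 'they', 'at'] (min_width=12, slack=0)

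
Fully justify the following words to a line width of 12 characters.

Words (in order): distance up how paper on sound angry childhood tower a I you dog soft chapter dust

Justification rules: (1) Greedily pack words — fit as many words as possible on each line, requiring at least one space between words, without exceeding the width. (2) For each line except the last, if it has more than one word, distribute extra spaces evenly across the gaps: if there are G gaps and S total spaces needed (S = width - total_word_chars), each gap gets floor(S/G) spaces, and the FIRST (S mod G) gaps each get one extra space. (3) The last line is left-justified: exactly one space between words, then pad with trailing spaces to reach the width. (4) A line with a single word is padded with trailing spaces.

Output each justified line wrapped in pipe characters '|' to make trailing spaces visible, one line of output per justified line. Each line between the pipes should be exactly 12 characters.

Line 1: ['distance', 'up'] (min_width=11, slack=1)
Line 2: ['how', 'paper', 'on'] (min_width=12, slack=0)
Line 3: ['sound', 'angry'] (min_width=11, slack=1)
Line 4: ['childhood'] (min_width=9, slack=3)
Line 5: ['tower', 'a', 'I'] (min_width=9, slack=3)
Line 6: ['you', 'dog', 'soft'] (min_width=12, slack=0)
Line 7: ['chapter', 'dust'] (min_width=12, slack=0)

Answer: |distance  up|
|how paper on|
|sound  angry|
|childhood   |
|tower   a  I|
|you dog soft|
|chapter dust|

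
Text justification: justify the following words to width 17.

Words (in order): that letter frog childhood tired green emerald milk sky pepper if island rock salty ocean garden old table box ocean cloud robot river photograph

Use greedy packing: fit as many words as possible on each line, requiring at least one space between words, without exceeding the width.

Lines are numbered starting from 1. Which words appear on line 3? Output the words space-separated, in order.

Line 1: ['that', 'letter', 'frog'] (min_width=16, slack=1)
Line 2: ['childhood', 'tired'] (min_width=15, slack=2)
Line 3: ['green', 'emerald'] (min_width=13, slack=4)
Line 4: ['milk', 'sky', 'pepper'] (min_width=15, slack=2)
Line 5: ['if', 'island', 'rock'] (min_width=14, slack=3)
Line 6: ['salty', 'ocean'] (min_width=11, slack=6)
Line 7: ['garden', 'old', 'table'] (min_width=16, slack=1)
Line 8: ['box', 'ocean', 'cloud'] (min_width=15, slack=2)
Line 9: ['robot', 'river'] (min_width=11, slack=6)
Line 10: ['photograph'] (min_width=10, slack=7)

Answer: green emerald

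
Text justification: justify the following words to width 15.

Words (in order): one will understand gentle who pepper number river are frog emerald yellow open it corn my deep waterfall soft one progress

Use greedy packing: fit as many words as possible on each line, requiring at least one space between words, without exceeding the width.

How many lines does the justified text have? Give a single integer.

Line 1: ['one', 'will'] (min_width=8, slack=7)
Line 2: ['understand'] (min_width=10, slack=5)
Line 3: ['gentle', 'who'] (min_width=10, slack=5)
Line 4: ['pepper', 'number'] (min_width=13, slack=2)
Line 5: ['river', 'are', 'frog'] (min_width=14, slack=1)
Line 6: ['emerald', 'yellow'] (min_width=14, slack=1)
Line 7: ['open', 'it', 'corn', 'my'] (min_width=15, slack=0)
Line 8: ['deep', 'waterfall'] (min_width=14, slack=1)
Line 9: ['soft', 'one'] (min_width=8, slack=7)
Line 10: ['progress'] (min_width=8, slack=7)
Total lines: 10

Answer: 10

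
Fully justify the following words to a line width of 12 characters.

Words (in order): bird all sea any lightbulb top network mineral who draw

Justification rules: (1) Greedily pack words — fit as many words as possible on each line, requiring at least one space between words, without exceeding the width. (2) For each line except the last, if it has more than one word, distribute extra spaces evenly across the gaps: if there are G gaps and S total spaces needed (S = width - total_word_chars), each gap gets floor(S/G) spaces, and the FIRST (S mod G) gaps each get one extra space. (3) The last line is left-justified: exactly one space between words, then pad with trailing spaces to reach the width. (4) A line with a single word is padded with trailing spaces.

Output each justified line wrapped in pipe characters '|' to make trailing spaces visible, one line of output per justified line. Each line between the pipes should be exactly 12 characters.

Line 1: ['bird', 'all', 'sea'] (min_width=12, slack=0)
Line 2: ['any'] (min_width=3, slack=9)
Line 3: ['lightbulb'] (min_width=9, slack=3)
Line 4: ['top', 'network'] (min_width=11, slack=1)
Line 5: ['mineral', 'who'] (min_width=11, slack=1)
Line 6: ['draw'] (min_width=4, slack=8)

Answer: |bird all sea|
|any         |
|lightbulb   |
|top  network|
|mineral  who|
|draw        |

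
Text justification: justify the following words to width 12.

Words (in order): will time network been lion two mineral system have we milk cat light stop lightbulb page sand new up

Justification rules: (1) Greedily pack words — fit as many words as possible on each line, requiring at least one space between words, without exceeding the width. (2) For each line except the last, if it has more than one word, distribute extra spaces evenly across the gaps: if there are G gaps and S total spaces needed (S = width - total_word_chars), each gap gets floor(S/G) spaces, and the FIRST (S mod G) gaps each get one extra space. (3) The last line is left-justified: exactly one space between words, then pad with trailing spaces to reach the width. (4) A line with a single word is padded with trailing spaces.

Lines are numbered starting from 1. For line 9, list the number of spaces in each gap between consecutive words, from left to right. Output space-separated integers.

Answer: 4

Derivation:
Line 1: ['will', 'time'] (min_width=9, slack=3)
Line 2: ['network', 'been'] (min_width=12, slack=0)
Line 3: ['lion', 'two'] (min_width=8, slack=4)
Line 4: ['mineral'] (min_width=7, slack=5)
Line 5: ['system', 'have'] (min_width=11, slack=1)
Line 6: ['we', 'milk', 'cat'] (min_width=11, slack=1)
Line 7: ['light', 'stop'] (min_width=10, slack=2)
Line 8: ['lightbulb'] (min_width=9, slack=3)
Line 9: ['page', 'sand'] (min_width=9, slack=3)
Line 10: ['new', 'up'] (min_width=6, slack=6)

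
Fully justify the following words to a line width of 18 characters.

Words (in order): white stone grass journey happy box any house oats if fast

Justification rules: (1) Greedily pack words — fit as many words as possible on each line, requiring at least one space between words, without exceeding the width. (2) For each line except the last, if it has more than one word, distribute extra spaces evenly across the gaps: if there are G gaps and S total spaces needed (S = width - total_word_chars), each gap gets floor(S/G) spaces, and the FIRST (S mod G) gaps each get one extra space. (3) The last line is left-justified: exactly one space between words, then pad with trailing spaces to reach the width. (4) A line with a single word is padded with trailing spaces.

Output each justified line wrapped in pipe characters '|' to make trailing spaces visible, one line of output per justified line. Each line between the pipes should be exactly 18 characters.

Line 1: ['white', 'stone', 'grass'] (min_width=17, slack=1)
Line 2: ['journey', 'happy', 'box'] (min_width=17, slack=1)
Line 3: ['any', 'house', 'oats', 'if'] (min_width=17, slack=1)
Line 4: ['fast'] (min_width=4, slack=14)

Answer: |white  stone grass|
|journey  happy box|
|any  house oats if|
|fast              |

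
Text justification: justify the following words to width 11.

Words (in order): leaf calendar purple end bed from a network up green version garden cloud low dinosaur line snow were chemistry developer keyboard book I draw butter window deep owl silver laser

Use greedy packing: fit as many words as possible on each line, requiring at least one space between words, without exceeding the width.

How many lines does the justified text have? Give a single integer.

Line 1: ['leaf'] (min_width=4, slack=7)
Line 2: ['calendar'] (min_width=8, slack=3)
Line 3: ['purple', 'end'] (min_width=10, slack=1)
Line 4: ['bed', 'from', 'a'] (min_width=10, slack=1)
Line 5: ['network', 'up'] (min_width=10, slack=1)
Line 6: ['green'] (min_width=5, slack=6)
Line 7: ['version'] (min_width=7, slack=4)
Line 8: ['garden'] (min_width=6, slack=5)
Line 9: ['cloud', 'low'] (min_width=9, slack=2)
Line 10: ['dinosaur'] (min_width=8, slack=3)
Line 11: ['line', 'snow'] (min_width=9, slack=2)
Line 12: ['were'] (min_width=4, slack=7)
Line 13: ['chemistry'] (min_width=9, slack=2)
Line 14: ['developer'] (min_width=9, slack=2)
Line 15: ['keyboard'] (min_width=8, slack=3)
Line 16: ['book', 'I', 'draw'] (min_width=11, slack=0)
Line 17: ['butter'] (min_width=6, slack=5)
Line 18: ['window', 'deep'] (min_width=11, slack=0)
Line 19: ['owl', 'silver'] (min_width=10, slack=1)
Line 20: ['laser'] (min_width=5, slack=6)
Total lines: 20

Answer: 20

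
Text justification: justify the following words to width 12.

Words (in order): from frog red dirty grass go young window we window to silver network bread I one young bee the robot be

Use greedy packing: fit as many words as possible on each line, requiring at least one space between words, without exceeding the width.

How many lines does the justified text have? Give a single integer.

Answer: 10

Derivation:
Line 1: ['from', 'frog'] (min_width=9, slack=3)
Line 2: ['red', 'dirty'] (min_width=9, slack=3)
Line 3: ['grass', 'go'] (min_width=8, slack=4)
Line 4: ['young', 'window'] (min_width=12, slack=0)
Line 5: ['we', 'window', 'to'] (min_width=12, slack=0)
Line 6: ['silver'] (min_width=6, slack=6)
Line 7: ['network'] (min_width=7, slack=5)
Line 8: ['bread', 'I', 'one'] (min_width=11, slack=1)
Line 9: ['young', 'bee'] (min_width=9, slack=3)
Line 10: ['the', 'robot', 'be'] (min_width=12, slack=0)
Total lines: 10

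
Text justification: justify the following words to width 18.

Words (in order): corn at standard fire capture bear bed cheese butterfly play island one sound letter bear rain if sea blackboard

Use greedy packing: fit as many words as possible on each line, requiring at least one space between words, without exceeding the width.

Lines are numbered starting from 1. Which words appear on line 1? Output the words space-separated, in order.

Line 1: ['corn', 'at', 'standard'] (min_width=16, slack=2)
Line 2: ['fire', 'capture', 'bear'] (min_width=17, slack=1)
Line 3: ['bed', 'cheese'] (min_width=10, slack=8)
Line 4: ['butterfly', 'play'] (min_width=14, slack=4)
Line 5: ['island', 'one', 'sound'] (min_width=16, slack=2)
Line 6: ['letter', 'bear', 'rain'] (min_width=16, slack=2)
Line 7: ['if', 'sea', 'blackboard'] (min_width=17, slack=1)

Answer: corn at standard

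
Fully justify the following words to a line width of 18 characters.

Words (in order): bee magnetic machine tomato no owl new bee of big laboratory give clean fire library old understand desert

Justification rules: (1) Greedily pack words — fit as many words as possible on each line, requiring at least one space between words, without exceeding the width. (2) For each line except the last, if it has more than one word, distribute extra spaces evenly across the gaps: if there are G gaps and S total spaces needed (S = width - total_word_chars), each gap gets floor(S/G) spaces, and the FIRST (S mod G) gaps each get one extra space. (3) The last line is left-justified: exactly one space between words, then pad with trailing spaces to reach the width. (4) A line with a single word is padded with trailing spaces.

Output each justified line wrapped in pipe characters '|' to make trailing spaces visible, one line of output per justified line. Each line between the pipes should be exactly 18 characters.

Line 1: ['bee', 'magnetic'] (min_width=12, slack=6)
Line 2: ['machine', 'tomato', 'no'] (min_width=17, slack=1)
Line 3: ['owl', 'new', 'bee', 'of', 'big'] (min_width=18, slack=0)
Line 4: ['laboratory', 'give'] (min_width=15, slack=3)
Line 5: ['clean', 'fire', 'library'] (min_width=18, slack=0)
Line 6: ['old', 'understand'] (min_width=14, slack=4)
Line 7: ['desert'] (min_width=6, slack=12)

Answer: |bee       magnetic|
|machine  tomato no|
|owl new bee of big|
|laboratory    give|
|clean fire library|
|old     understand|
|desert            |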